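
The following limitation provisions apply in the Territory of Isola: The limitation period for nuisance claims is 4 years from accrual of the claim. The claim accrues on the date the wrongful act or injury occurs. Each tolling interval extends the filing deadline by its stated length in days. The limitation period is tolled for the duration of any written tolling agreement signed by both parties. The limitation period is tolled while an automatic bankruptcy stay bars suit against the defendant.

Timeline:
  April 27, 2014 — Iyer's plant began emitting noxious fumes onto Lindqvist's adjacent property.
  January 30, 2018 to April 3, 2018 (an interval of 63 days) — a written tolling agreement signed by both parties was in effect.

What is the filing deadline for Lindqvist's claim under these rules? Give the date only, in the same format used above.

June 29, 2018

The claim accrued on April 27, 2014, the date of the act.
4 years from April 27, 2014 is April 27, 2018.
Because the written tolling agreement ran from January 30, 2018 to April 3, 2018, the deadline is extended by 63 days to June 29, 2018.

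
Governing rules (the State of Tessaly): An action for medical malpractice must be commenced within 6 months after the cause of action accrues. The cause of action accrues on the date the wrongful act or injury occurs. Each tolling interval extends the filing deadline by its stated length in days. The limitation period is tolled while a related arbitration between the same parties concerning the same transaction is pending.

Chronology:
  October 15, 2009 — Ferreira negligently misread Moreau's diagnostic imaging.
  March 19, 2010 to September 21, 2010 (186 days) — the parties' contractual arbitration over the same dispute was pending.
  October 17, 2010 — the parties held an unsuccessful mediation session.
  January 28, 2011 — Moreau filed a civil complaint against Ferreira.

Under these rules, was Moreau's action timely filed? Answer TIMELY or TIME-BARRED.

The limitation period began to run on October 15, 2009.
The untolled deadline — 6 months after October 15, 2009 — is April 15, 2010.
The pending related arbitration from March 19, 2010 to September 21, 2010 tolled the period for 186 days, extending the deadline to October 18, 2010.
The other events in the timeline have no effect on the limitation period under the stated rules.
Moreau filed on January 28, 2011, after the October 18, 2010 deadline, so the action is time-barred.

TIME-BARRED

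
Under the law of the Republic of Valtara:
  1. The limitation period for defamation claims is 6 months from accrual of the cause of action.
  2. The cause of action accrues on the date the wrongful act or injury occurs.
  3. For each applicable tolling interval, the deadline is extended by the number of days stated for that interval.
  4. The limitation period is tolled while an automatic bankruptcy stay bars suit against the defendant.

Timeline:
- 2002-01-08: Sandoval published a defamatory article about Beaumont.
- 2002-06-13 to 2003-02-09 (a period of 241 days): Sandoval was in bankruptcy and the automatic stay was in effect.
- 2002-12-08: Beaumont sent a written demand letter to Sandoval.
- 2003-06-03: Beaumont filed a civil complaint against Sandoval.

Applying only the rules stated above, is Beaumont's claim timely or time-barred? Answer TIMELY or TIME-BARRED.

TIME-BARRED

The cause of action accrued on 2002-01-08, the date of the act.
Adding the 6 months base period to 2002-01-08 gives a deadline of 2002-07-08, before any tolling.
The automatic bankruptcy stay from 2002-06-13 to 2003-02-09 tolled the period for 241 days, extending the deadline to 2003-03-06.
None of the other events listed affects the running of the period under the stated rules.
Filing on 2003-06-03 missed the 2003-03-06 deadline — the action is time-barred.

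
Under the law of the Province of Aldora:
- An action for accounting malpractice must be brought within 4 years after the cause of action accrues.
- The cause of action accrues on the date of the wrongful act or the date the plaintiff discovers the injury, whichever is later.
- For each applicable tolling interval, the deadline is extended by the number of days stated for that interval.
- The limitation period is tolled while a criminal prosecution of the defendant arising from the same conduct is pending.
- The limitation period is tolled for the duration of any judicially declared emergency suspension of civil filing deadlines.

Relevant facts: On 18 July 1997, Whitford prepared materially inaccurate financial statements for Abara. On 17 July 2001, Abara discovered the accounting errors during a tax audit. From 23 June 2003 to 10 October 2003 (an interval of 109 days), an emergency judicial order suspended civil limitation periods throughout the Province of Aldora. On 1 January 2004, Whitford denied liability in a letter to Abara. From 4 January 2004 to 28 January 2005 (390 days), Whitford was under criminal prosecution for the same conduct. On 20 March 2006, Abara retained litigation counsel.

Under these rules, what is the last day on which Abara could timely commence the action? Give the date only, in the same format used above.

28 November 2006

Taking the later of the act (18 July 1997) and discovery (17 July 2001), the claim accrued on 17 July 2001.
Adding the 4 years base period to 17 July 2001 gives a deadline of 17 July 2005, before any tolling.
The period was tolled for 109 days by the emergency suspension of filing deadlines (23 June 2003 to 10 October 2003), pushing the deadline to 3 November 2005.
The period was tolled for 390 days by the pending criminal prosecution (4 January 2004 to 28 January 2005), pushing the deadline to 28 November 2006.
The other events in the timeline have no effect on the limitation period under the stated rules.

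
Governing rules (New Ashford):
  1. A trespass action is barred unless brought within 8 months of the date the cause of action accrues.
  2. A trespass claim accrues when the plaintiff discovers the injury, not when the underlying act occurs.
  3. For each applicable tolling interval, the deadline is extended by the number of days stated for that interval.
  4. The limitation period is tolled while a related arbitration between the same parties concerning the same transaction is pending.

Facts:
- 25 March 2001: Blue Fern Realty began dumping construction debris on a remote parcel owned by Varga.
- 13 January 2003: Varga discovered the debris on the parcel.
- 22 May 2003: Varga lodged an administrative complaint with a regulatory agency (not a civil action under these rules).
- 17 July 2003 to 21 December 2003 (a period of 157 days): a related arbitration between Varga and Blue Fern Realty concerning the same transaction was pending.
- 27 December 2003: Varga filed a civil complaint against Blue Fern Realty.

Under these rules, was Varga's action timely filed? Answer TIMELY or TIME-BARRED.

TIMELY

Under the discovery rule, the claim accrued on 13 January 2003, when Varga discovered the injury — not on the 25 March 2001 date of the underlying act.
The untolled deadline — 8 months after 13 January 2003 — is 13 September 2003.
The period was tolled for 157 days by the pending related arbitration (17 July 2003 to 21 December 2003), pushing the deadline to 17 February 2004.
None of the other events listed affects the running of the period under the stated rules.
The 27 December 2003 filing precedes the 17 February 2004 deadline; the claim is timely.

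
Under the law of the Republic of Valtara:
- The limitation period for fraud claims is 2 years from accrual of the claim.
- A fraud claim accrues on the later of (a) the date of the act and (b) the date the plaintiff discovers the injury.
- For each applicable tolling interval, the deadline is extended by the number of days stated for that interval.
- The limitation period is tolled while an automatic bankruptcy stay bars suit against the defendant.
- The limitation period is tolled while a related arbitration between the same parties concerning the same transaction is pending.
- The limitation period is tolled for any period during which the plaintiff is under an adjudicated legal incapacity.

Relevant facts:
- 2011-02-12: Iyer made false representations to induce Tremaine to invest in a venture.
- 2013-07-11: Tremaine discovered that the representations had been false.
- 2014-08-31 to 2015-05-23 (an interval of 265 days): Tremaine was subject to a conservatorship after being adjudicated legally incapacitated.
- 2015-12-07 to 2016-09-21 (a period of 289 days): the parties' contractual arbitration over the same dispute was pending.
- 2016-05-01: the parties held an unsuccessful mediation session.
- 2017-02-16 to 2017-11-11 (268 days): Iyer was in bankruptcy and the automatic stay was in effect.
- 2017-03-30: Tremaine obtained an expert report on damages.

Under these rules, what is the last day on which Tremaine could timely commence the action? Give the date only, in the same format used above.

2017-01-15

Taking the later of the act (2011-02-12) and discovery (2013-07-11), the claim accrued on 2013-07-11.
Adding the 2 years base period to 2013-07-11 gives a deadline of 2015-07-11, before any tolling.
The period was tolled for 265 days by the plaintiff's legal incapacity (2014-08-31 to 2015-05-23), pushing the deadline to 2016-04-01.
The pending related arbitration from 2015-12-07 to 2016-09-21 tolled the period for 289 days, extending the deadline to 2017-01-15.
The automatic bankruptcy stay from 2017-02-16 to 2017-11-11 began after the period had already run on 2017-01-15, so it has no tolling effect.
Nothing else in the chronology tolls or restarts the period.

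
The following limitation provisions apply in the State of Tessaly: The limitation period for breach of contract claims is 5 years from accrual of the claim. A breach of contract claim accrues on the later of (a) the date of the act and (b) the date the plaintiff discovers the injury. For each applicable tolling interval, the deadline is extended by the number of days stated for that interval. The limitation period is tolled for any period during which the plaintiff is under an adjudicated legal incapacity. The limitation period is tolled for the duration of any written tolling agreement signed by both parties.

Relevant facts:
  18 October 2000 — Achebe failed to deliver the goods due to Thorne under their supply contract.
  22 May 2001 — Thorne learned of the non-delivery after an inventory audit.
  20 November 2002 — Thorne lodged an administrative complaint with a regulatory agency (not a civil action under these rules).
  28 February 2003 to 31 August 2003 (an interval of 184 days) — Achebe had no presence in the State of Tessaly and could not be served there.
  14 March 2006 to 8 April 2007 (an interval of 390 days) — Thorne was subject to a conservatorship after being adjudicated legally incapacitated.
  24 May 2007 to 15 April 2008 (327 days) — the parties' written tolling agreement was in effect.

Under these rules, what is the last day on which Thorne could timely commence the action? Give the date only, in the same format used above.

8 May 2008

Taking the later of the act (18 October 2000) and discovery (22 May 2001), the claim accrued on 22 May 2001.
5 years from 22 May 2001 is 22 May 2006.
The period was tolled for 390 days by the plaintiff's legal incapacity (14 March 2006 to 8 April 2007), pushing the deadline to 16 June 2007.
The period was tolled for 327 days by the written tolling agreement (24 May 2007 to 15 April 2008), pushing the deadline to 8 May 2008.
Although the defendant's absence ran from 28 February 2003 to 31 August 2003, the stated rules do not make that a tolling event, so it is disregarded.
None of the other events listed affects the running of the period under the stated rules.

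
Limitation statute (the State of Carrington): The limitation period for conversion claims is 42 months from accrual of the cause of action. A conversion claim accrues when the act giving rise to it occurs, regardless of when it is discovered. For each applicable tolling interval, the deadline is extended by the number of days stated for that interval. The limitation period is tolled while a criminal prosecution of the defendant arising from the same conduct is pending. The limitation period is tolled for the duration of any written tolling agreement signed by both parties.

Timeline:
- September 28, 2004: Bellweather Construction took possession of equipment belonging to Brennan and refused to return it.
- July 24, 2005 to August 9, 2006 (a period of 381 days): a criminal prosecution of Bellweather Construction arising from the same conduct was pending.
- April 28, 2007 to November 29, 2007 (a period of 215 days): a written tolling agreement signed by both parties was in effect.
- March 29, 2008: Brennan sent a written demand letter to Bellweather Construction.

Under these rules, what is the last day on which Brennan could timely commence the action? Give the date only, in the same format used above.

The claim accrued on September 28, 2004, when the wrongful act occurred.
Adding the 42 months base period to September 28, 2004 gives a deadline of March 28, 2008, before any tolling.
The pending criminal prosecution from July 24, 2005 to August 9, 2006 tolled the period for 381 days, extending the deadline to April 13, 2009.
The written tolling agreement from April 28, 2007 to November 29, 2007 tolled the period for 215 days, extending the deadline to November 14, 2009.
None of the other events listed affects the running of the period under the stated rules.

November 14, 2009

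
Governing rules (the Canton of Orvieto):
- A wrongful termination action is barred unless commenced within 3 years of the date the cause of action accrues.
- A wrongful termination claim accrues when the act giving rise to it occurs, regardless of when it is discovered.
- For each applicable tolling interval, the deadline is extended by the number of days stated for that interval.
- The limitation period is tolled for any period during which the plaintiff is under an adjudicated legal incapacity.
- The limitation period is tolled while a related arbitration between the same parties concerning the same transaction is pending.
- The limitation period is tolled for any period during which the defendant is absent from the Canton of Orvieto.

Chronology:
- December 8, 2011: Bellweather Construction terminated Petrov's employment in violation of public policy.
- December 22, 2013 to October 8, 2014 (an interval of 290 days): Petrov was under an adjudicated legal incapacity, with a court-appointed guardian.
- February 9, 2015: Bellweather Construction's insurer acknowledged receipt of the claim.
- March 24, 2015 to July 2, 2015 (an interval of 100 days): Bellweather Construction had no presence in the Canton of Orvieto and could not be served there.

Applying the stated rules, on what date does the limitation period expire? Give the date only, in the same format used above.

The cause of action accrued on December 8, 2011, the date of the act.
Adding the 3 years base period to December 8, 2011 gives a deadline of December 8, 2014, before any tolling.
The period was tolled for 290 days by the plaintiff's legal incapacity (December 22, 2013 to October 8, 2014), pushing the deadline to September 24, 2015.
The period was tolled for 100 days by the defendant's absence from the jurisdiction (March 24, 2015 to July 2, 2015), pushing the deadline to January 2, 2016.
The other events in the timeline have no effect on the limitation period under the stated rules.

January 2, 2016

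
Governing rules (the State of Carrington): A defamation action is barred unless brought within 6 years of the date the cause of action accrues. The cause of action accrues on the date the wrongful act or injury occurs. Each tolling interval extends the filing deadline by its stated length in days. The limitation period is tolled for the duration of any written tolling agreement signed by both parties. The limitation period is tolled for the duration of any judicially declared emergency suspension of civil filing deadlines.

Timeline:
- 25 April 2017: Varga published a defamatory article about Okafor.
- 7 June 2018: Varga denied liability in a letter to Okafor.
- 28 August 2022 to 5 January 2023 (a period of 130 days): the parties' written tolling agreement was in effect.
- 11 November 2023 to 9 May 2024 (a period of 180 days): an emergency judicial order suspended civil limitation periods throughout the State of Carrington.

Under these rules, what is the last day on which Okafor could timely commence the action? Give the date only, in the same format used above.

The claim accrued on 25 April 2017, when the wrongful act occurred.
6 years from 25 April 2017 is 25 April 2023.
The written tolling agreement from 28 August 2022 to 5 January 2023 tolled the period for 130 days, extending the deadline to 2 September 2023.
The emergency suspension of filing deadlines starting 11 November 2023 came too late — the period had run on 2 September 2023 — and so does not extend the deadline.
None of the other events listed affects the running of the period under the stated rules.

2 September 2023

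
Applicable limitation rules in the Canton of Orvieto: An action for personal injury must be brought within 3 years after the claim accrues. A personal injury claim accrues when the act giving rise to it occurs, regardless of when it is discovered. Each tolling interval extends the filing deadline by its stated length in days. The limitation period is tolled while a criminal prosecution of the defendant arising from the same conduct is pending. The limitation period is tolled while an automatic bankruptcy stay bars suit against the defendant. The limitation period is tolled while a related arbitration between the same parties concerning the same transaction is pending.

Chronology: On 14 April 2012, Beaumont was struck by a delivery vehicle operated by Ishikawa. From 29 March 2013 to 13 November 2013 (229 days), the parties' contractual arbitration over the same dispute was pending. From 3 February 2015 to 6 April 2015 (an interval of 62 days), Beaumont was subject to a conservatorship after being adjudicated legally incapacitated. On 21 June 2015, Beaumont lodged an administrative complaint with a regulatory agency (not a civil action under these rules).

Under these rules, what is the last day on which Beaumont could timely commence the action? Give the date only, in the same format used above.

The claim accrued on 14 April 2012, when the wrongful act occurred.
The untolled deadline — 3 years after 14 April 2012 — is 14 April 2015.
The pending related arbitration from 29 March 2013 to 13 November 2013 tolled the period for 229 days, extending the deadline to 29 November 2015.
No stated provision tolls the period for the plaintiff's incapacity, so the interval from 3 February 2015 to 6 April 2015 has no effect on the deadline.
Nothing else in the chronology tolls or restarts the period.

29 November 2015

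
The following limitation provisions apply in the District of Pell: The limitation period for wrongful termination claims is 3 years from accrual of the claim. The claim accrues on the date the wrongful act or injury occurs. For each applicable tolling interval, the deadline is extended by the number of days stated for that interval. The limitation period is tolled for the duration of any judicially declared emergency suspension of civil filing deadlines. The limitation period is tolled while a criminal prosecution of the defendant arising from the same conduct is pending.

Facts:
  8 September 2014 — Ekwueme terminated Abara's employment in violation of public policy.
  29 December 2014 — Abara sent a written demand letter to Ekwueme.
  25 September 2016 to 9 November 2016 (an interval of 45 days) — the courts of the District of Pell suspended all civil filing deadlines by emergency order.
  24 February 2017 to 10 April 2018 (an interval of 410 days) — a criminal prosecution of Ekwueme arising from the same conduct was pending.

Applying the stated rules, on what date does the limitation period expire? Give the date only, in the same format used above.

7 December 2018

The claim accrued on 8 September 2014, the date of the act.
The untolled deadline — 3 years after 8 September 2014 — is 8 September 2017.
Because the emergency suspension of filing deadlines ran from 25 September 2016 to 9 November 2016, the deadline is extended by 45 days to 23 October 2017.
The period was tolled for 410 days by the pending criminal prosecution (24 February 2017 to 10 April 2018), pushing the deadline to 7 December 2018.
None of the other events listed affects the running of the period under the stated rules.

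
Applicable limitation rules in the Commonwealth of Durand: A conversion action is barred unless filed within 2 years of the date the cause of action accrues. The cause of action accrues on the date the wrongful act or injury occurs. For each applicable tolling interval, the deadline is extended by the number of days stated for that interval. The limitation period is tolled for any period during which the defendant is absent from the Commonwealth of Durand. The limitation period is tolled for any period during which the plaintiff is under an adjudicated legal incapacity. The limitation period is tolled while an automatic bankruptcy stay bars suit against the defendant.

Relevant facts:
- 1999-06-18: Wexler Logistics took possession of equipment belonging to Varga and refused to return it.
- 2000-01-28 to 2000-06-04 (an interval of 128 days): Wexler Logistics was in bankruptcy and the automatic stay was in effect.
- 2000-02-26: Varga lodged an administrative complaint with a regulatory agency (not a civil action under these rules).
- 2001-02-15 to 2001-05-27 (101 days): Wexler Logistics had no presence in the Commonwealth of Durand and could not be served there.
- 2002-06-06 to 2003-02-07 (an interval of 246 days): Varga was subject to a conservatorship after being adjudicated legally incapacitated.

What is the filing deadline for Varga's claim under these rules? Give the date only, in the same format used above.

The cause of action accrued on 1999-06-18, the date of the act.
The untolled deadline — 2 years after 1999-06-18 — is 2001-06-18.
The period was tolled for 128 days by the automatic bankruptcy stay (2000-01-28 to 2000-06-04), pushing the deadline to 2001-10-24.
Because the defendant's absence from the jurisdiction ran from 2001-02-15 to 2001-05-27, the deadline is extended by 101 days to 2002-02-02.
The plaintiff's legal incapacity starting 2002-06-06 came too late — the period had run on 2002-02-02 — and so does not extend the deadline.
Nothing else in the chronology tolls or restarts the period.

2002-02-02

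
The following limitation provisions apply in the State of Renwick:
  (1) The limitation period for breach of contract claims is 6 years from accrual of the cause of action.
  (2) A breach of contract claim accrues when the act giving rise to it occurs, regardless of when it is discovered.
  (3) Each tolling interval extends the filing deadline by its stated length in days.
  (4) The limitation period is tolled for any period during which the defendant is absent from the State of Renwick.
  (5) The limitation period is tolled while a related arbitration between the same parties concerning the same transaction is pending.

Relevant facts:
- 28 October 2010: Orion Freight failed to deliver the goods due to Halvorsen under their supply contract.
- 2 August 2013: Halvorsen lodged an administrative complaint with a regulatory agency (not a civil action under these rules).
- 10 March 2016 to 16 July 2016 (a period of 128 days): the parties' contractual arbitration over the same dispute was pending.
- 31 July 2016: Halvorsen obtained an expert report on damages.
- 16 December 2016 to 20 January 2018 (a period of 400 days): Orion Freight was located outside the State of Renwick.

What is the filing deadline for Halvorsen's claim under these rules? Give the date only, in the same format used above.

9 April 2018

The claim accrued on 28 October 2010, when the wrongful act occurred.
The untolled deadline — 6 years after 28 October 2010 — is 28 October 2016.
The pending related arbitration from 10 March 2016 to 16 July 2016 tolled the period for 128 days, extending the deadline to 5 March 2017.
The defendant's absence from the jurisdiction from 16 December 2016 to 20 January 2018 tolled the period for 400 days, extending the deadline to 9 April 2018.
The other events in the timeline have no effect on the limitation period under the stated rules.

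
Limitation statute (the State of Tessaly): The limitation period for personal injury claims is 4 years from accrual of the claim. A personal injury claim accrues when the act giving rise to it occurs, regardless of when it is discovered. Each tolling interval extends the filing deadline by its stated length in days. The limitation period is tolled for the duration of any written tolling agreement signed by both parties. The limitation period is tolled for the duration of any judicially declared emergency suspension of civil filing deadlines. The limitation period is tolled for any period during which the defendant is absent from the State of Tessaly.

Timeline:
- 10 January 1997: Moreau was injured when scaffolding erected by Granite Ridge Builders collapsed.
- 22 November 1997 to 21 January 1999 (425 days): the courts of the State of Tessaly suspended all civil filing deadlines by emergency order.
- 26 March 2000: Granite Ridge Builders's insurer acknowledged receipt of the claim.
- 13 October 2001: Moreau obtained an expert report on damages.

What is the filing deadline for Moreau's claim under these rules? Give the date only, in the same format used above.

The claim accrued on 10 January 1997, the date of the act.
4 years from 10 January 1997 is 10 January 2001.
Because the emergency suspension of filing deadlines ran from 22 November 1997 to 21 January 1999, the deadline is extended by 425 days to 11 March 2002.
The other events in the timeline have no effect on the limitation period under the stated rules.

11 March 2002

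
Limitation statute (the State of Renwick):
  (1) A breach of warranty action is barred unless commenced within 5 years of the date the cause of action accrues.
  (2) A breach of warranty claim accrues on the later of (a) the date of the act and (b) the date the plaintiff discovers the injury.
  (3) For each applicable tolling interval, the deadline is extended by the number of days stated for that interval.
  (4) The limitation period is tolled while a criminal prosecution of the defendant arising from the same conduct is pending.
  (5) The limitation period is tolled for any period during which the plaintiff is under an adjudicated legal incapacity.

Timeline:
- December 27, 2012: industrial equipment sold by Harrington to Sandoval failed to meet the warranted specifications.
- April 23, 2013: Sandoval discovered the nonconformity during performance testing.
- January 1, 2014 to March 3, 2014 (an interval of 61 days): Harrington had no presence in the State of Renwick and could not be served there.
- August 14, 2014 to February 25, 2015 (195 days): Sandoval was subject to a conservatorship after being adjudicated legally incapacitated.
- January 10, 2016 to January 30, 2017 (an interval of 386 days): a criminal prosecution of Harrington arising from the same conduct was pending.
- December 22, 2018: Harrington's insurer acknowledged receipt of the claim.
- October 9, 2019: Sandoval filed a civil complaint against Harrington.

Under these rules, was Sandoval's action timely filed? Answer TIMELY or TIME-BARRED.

Taking the later of the act (December 27, 2012) and discovery (April 23, 2013), the claim accrued on April 23, 2013.
The untolled deadline — 5 years after April 23, 2013 — is April 23, 2018.
Because the plaintiff's legal incapacity ran from August 14, 2014 to February 25, 2015, the deadline is extended by 195 days to November 4, 2018.
Because the pending criminal prosecution ran from January 10, 2016 to January 30, 2017, the deadline is extended by 386 days to November 25, 2019.
No stated provision tolls the period for the defendant's absence, so the interval from January 1, 2014 to March 3, 2014 has no effect on the deadline.
The other events in the timeline have no effect on the limitation period under the stated rules.
The October 9, 2019 filing precedes the November 25, 2019 deadline; the claim is timely.

TIMELY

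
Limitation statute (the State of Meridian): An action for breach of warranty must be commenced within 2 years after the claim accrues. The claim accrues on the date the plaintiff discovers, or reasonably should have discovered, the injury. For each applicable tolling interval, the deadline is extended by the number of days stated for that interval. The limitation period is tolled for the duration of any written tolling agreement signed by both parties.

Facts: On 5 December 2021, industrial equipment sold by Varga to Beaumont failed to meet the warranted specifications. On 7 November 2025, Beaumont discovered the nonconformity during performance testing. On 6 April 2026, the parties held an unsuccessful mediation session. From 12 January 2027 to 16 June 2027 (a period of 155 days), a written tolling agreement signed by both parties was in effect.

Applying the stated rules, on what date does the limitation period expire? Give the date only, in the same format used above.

10 April 2028

Accrual is tied to discovery, so the period began on 7 November 2025 rather than on 5 December 2021 when the act occurred.
The untolled deadline — 2 years after 7 November 2025 — is 7 November 2027.
Because the written tolling agreement ran from 12 January 2027 to 16 June 2027, the deadline is extended by 155 days to 10 April 2028.
None of the other events listed affects the running of the period under the stated rules.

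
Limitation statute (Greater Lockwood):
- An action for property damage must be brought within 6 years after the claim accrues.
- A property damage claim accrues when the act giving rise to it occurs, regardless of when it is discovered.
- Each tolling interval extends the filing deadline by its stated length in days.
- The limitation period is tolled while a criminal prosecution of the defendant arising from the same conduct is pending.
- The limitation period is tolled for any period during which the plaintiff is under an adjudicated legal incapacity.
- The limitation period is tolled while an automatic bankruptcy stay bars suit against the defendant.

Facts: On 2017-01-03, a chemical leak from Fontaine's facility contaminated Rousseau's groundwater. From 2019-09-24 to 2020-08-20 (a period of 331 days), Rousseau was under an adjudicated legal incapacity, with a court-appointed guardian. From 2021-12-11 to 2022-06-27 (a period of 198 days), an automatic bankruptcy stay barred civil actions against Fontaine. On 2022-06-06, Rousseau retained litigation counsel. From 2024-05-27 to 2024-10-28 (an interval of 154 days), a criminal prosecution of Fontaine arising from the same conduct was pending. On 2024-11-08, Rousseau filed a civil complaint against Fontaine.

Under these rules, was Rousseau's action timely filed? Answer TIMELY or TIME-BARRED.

The claim accrued on 2017-01-03, the date of the act.
6 years from 2017-01-03 is 2023-01-03.
Because the plaintiff's legal incapacity ran from 2019-09-24 to 2020-08-20, the deadline is extended by 331 days to 2023-11-30.
The automatic bankruptcy stay from 2021-12-11 to 2022-06-27 tolled the period for 198 days, extending the deadline to 2024-06-15.
Because the pending criminal prosecution ran from 2024-05-27 to 2024-10-28, the deadline is extended by 154 days to 2024-11-16.
The other events in the timeline have no effect on the limitation period under the stated rules.
Filing on 2024-11-08 beat the 2024-11-16 deadline — the action is timely.

TIMELY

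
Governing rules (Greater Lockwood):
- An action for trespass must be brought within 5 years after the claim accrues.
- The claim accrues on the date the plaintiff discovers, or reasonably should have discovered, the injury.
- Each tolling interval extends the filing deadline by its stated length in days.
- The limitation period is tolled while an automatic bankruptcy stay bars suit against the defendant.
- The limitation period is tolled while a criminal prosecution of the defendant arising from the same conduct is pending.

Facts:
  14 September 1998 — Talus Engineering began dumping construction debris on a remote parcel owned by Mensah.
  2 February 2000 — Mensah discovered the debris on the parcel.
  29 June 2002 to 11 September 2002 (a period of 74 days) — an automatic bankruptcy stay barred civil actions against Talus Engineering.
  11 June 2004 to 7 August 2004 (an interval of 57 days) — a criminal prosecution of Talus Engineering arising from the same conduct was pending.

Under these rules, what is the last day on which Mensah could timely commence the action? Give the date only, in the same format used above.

The claim did not accrue until Mensah discovered the injury on 2 February 2000; the 14 September 1998 act date does not start the clock under the stated rule.
The untolled deadline — 5 years after 2 February 2000 — is 2 February 2005.
Because the automatic bankruptcy stay ran from 29 June 2002 to 11 September 2002, the deadline is extended by 74 days to 17 April 2005.
The period was tolled for 57 days by the pending criminal prosecution (11 June 2004 to 7 August 2004), pushing the deadline to 13 June 2005.

13 June 2005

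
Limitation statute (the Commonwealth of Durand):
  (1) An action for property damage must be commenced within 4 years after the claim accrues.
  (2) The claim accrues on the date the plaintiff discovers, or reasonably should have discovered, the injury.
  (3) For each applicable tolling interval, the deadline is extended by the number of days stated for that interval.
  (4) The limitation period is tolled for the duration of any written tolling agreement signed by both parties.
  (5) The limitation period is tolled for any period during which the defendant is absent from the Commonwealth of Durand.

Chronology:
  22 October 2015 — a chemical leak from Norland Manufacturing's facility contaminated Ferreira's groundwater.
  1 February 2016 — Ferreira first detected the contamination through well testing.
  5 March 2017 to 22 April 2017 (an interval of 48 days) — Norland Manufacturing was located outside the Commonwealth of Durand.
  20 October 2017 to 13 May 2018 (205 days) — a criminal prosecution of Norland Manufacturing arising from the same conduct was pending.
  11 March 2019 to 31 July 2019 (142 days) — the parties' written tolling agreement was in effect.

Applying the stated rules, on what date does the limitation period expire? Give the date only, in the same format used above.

9 August 2020

The claim did not accrue until Ferreira discovered the injury on 1 February 2016; the 22 October 2015 act date does not start the clock under the stated rule.
Adding the 4 years base period to 1 February 2016 gives a deadline of 1 February 2020, before any tolling.
The defendant's absence from the jurisdiction from 5 March 2017 to 22 April 2017 tolled the period for 48 days, extending the deadline to 20 March 2020.
The written tolling agreement from 11 March 2019 to 31 July 2019 tolled the period for 142 days, extending the deadline to 9 August 2020.
No stated provision tolls the period for a criminal prosecution, so the interval from 20 October 2017 to 13 May 2018 has no effect on the deadline.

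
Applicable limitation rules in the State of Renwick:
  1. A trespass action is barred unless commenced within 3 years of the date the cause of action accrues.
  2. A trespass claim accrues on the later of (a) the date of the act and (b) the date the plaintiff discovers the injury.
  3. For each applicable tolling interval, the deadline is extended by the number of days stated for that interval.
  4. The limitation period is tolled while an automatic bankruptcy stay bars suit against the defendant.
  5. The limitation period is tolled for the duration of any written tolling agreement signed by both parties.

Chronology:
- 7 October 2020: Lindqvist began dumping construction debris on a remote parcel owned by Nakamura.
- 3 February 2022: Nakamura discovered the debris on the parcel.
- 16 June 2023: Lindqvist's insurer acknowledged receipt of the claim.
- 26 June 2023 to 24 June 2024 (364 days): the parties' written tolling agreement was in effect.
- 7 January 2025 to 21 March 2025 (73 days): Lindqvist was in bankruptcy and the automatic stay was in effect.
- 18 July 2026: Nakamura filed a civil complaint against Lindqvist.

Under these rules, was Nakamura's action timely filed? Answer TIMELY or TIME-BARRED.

TIME-BARRED

The claim accrued on 3 February 2022 — the later of the 7 October 2020 act and the 3 February 2022 discovery.
3 years from 3 February 2022 is 3 February 2025.
The written tolling agreement from 26 June 2023 to 24 June 2024 tolled the period for 364 days, extending the deadline to 2 February 2026.
The automatic bankruptcy stay from 7 January 2025 to 21 March 2025 tolled the period for 73 days, extending the deadline to 16 April 2026.
The other events in the timeline have no effect on the limitation period under the stated rules.
Filing on 18 July 2026 missed the 16 April 2026 deadline — the action is time-barred.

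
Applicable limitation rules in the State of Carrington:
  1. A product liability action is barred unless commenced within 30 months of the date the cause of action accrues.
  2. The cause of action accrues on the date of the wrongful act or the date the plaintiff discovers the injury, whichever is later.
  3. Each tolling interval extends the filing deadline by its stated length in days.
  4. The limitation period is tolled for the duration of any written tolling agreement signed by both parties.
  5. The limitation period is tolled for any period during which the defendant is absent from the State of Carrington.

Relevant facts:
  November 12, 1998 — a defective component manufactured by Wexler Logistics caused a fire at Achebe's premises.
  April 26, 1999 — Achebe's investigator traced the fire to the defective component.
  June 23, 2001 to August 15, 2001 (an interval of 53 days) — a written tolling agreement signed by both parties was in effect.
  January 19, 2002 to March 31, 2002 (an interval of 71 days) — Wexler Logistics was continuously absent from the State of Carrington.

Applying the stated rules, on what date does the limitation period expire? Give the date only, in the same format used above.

Because discovery on April 26, 1999 post-dates the November 12, 1998 act, accrual under the later-of rule falls on April 26, 1999.
30 months from April 26, 1999 is October 26, 2001.
The period was tolled for 53 days by the written tolling agreement (June 23, 2001 to August 15, 2001), pushing the deadline to December 18, 2001.
The defendant's absence from the jurisdiction starting January 19, 2002 came too late — the period had run on December 18, 2001 — and so does not extend the deadline.

December 18, 2001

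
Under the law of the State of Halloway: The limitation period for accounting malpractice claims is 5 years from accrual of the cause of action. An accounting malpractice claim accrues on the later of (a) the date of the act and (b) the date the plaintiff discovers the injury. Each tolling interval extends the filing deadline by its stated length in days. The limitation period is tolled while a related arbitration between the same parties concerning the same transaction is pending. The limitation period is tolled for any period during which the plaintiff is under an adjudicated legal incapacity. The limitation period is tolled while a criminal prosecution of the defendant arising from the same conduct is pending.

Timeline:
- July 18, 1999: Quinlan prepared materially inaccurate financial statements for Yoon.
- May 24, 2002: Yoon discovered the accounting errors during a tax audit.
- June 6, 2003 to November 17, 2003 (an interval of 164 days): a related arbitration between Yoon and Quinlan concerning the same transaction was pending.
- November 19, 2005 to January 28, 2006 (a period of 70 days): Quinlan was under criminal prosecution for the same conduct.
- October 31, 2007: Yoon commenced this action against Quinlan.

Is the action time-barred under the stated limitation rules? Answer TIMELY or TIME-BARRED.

TIMELY

The claim accrued on May 24, 2002 — the later of the July 18, 1999 act and the May 24, 2002 discovery.
The untolled deadline — 5 years after May 24, 2002 — is May 24, 2007.
Because the pending related arbitration ran from June 6, 2003 to November 17, 2003, the deadline is extended by 164 days to November 4, 2007.
The pending criminal prosecution from November 19, 2005 to January 28, 2006 tolled the period for 70 days, extending the deadline to January 13, 2008.
Filing on October 31, 2007 beat the January 13, 2008 deadline — the action is timely.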